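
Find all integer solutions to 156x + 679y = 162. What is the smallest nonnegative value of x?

gcd(679, 156):
  679 = 4×156 + 55
  156 = 2×55 + 46
  55 = 1×46 + 9
  46 = 5×9 + 1
  9 = 9×1
so gcd(679, 156) = 1.
1 divides 162, so solutions exist.
Back-substitute for Bézout coefficients:
  1 = 46 - 5×9
  ... = 156×(74) + 679×(-17)
Scale by 162/1 = 162: (x₀, y₀) = (11988, -2754).
General solution: x = 11988 + 679t, y = -2754 - 156t for integer t.
x ≥ 0: smallest is 11988 mod 679 = 445 (at t = -17), with y = -102.

445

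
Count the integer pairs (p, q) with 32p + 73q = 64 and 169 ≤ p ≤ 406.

gcd(73, 32):
  73 = 2×32 + 9
  32 = 3×9 + 5
  9 = 1×5 + 4
  5 = 1×4 + 1
  4 = 4×1
so gcd(73, 32) = 1.
Back-substitute for Bézout coefficients:
  1 = 5 - 1×4
  ... = 32×(16) + 73×(-7)
Scale by 64: particular solution (1024, -448); reduce p mod 73: (2, 0).
General solution: p = 2 + 73t, q = 0 - 32t for integer t.
169 ≤ 2 + 73t ≤ 406 gives t ∈ [3, 5], which is 3 values.

3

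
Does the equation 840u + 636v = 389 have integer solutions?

gcd(840, 636) = 12  (840 = 1×636 + 204, 636 = 3×204 + 24, 204 = 8×24 + 12, 24 = 2×12).
12 does not divide 389 (remainder 5), so no integer solutions.

no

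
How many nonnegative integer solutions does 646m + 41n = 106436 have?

gcd(646, 41) = 1.
By Bézout, 646*(4) + 41*(-63) = 1.
One solution: (0, 2596).
General: m = 0 + 41t, n = 2596 - 646t.
m ≥ 0 ⇒ t ≥ 0; n ≥ 0 ⇒ t ≤ 4. So t ∈ [0, 4]: 5 solutions.

5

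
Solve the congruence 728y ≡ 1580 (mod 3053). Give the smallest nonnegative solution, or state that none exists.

gcd(3053, 728):
  3053 = 4×728 + 141
  728 = 5×141 + 23
  141 = 6×23 + 3
  23 = 7×3 + 2
  3 = 1×2 + 1
  2 = 2×1
so gcd(3053, 728) = 1.
1 divides 1580, so solutions exist.
Back-substitute for Bézout coefficients:
  1 = 3 - 1×2
  ... = 728×(-1061) + 3053×(253)
So 728×(-1061) ≡ 1 (mod 3053); multiply by 1580: y ≡ -1676380 (mod 3053).
Smallest nonnegative: y = -1676380 mod 3053 = 2770.

2770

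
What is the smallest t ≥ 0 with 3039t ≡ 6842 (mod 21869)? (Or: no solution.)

11588

gcd(21869, 3039) = 1  (21869 = 7*3039 + 596, 3039 = 5*596 + 59, 596 = 10*59 + 6, 59 = 9*6 + 5, 6 = 1*5 + 1, 5 = 5*1).
1 divides 6842, so solutions exist.
Back-substituting, 3039*(-3706) + 21869*(515) = 1.
So 3039*(-3706) ≡ 1 (mod 21869); multiply by 6842: t ≡ -25356452 (mod 21869).
Smallest nonnegative: t = -25356452 mod 21869 = 11588.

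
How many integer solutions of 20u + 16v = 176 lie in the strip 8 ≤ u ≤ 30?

6

gcd(20, 16) = 4.
By Bézout, 20*(1) + 16*(-1) = 4.
Particular solution: (0, 11).
General solution: u = 0 + 4t, v = 11 - 5t for integer t.
8 ≤ 0 + 4t ≤ 30 gives t ∈ [2, 7], which is 6 values.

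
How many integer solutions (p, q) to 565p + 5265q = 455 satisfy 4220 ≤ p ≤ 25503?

gcd(5265, 565):
  5265 = 9·565 + 180
  565 = 3·180 + 25
  180 = 7·25 + 5
  25 = 5·5
so gcd(5265, 565) = 5.
Back-substitute for Bézout coefficients:
  5 = 180 - 7·25
  ... = 565·(-205) + 5265·(22)
Scale by 91: particular solution (-18655, 2002); reduce p mod 1053: (299, -32).
General solution: p = 299 + 1053t, q = -32 - 113t for integer t.
4220 ≤ 299 + 1053t ≤ 25503 gives t ∈ [4, 23], which is 20 values.

20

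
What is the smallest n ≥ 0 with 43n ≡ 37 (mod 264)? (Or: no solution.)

gcd(264, 43):
  264 = 6·43 + 6
  43 = 7·6 + 1
  6 = 6·1
so gcd(264, 43) = 1.
1 divides 37, so solutions exist.
Back-substitute for Bézout coefficients:
  1 = 43 - 7·6
  ... = 43·(43) + 264·(-7)
So 43·(43) ≡ 1 (mod 264); multiply by 37: n ≡ 1591 (mod 264).
Smallest nonnegative: n = 1591 mod 264 = 7.

7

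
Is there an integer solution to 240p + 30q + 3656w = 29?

gcd(240, 30) = 30.
gcd(30, 3656) = 2.
2 does not divide 29 (remainder 1), so no integer solutions.

no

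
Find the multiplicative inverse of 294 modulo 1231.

649

gcd(1231, 294):
  1231 = 4×294 + 55
  294 = 5×55 + 19
  55 = 2×19 + 17
  19 = 1×17 + 2
  17 = 8×2 + 1
  2 = 2×1
so gcd(1231, 294) = 1.
Back-substitute for Bézout coefficients:
  1 = 17 - 8×2
  ... = 294×(-582) + 1231×(139)
So 294×-582 ≡ 1 (mod 1231), and -582 mod 1231 = 649.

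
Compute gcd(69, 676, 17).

1

gcd(676, 69) = 1.
gcd(1, 17) = 1.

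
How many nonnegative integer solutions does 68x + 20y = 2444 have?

gcd(68, 20):
  68 = 3·20 + 8
  20 = 2·8 + 4
  8 = 2·4
so gcd(68, 20) = 4.
Back-substitute for Bézout coefficients:
  4 = 20 - 2·8
  ... = 68·(-2) + 20·(7)
Scale by 611: one solution is (-1222, 4277). Reduce x mod 5: (3, 112).
General: x = 3 + 5t, y = 112 - 17t.
x ≥ 0 ⇒ t ≥ 0; y ≥ 0 ⇒ t ≤ 6. So t ∈ [0, 6]: 7 solutions.

7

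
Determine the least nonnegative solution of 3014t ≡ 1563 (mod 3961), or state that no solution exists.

gcd(3961, 3014) = 1  (3961 = 1*3014 + 947, 3014 = 3*947 + 173, 947 = 5*173 + 82, 173 = 2*82 + 9, 82 = 9*9 + 1, 9 = 9*1).
1 divides 1563, so solutions exist.
Back-substituting, 3014*(-435) + 3961*(331) = 1.
So 3014*(-435) ≡ 1 (mod 3961); multiply by 1563: t ≡ -679905 (mod 3961).
Smallest nonnegative: t = -679905 mod 3961 = 1387.

1387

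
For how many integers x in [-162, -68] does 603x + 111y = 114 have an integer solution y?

gcd(603, 111) = 3  (603 = 5*111 + 48, 111 = 2*48 + 15, 48 = 3*15 + 3, 15 = 5*3).
Back-substituting, 603*(7) + 111*(-38) = 3.
Scale by 38: particular solution (266, -1444); reduce x mod 37: (7, -37).
General solution: x = 7 + 37t, y = -37 - 201t for integer t.
-162 ≤ 7 + 37t ≤ -68 gives t ∈ [-4, -3], which is 2 values.

2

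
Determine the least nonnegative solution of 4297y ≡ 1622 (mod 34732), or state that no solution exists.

24354

gcd(34732, 4297):
  34732 = 8*4297 + 356
  4297 = 12*356 + 25
  356 = 14*25 + 6
  25 = 4*6 + 1
  6 = 6*1
so gcd(34732, 4297) = 1.
1 divides 1622, so solutions exist.
Back-substitute for Bézout coefficients:
  1 = 25 - 4*6
  ... = 4297*(5561) + 34732*(-688)
So 4297*(5561) ≡ 1 (mod 34732); multiply by 1622: y ≡ 9019942 (mod 34732).
Smallest nonnegative: y = 9019942 mod 34732 = 24354.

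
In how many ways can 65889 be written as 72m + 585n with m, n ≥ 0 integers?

gcd(585, 72) = 9  (585 = 8×72 + 9, 72 = 8×9).
Back-substituting, 72×(-8) + 585×(1) = 9.
Scale by 7321: one solution is (-58568, 7321). Reduce m mod 65: (62, 105).
General: m = 62 + 65t, n = 105 - 8t.
m ≥ 0 ⇒ t ≥ 0; n ≥ 0 ⇒ t ≤ 13. So t ∈ [0, 13]: 14 solutions.

14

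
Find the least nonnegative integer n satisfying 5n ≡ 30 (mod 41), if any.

gcd(41, 5):
  41 = 8*5 + 1
  5 = 5*1
so gcd(41, 5) = 1.
1 divides 30, so solutions exist.
Back-substitute for Bézout coefficients:
  1 = 41 - 8*5
  ... = 5*(-8) + 41*(1)
So 5*(-8) ≡ 1 (mod 41); multiply by 30: n ≡ -240 (mod 41).
Smallest nonnegative: n = -240 mod 41 = 6.

6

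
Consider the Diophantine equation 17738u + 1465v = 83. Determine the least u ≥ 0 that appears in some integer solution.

1141

gcd(17738, 1465):
  17738 = 12*1465 + 158
  1465 = 9*158 + 43
  158 = 3*43 + 29
  43 = 1*29 + 14
  29 = 2*14 + 1
  14 = 14*1
so gcd(17738, 1465) = 1.
1 divides 83, so solutions exist.
Back-substitute for Bézout coefficients:
  1 = 29 - 2*14
  ... = 17738*(102) + 1465*(-1235)
Scale by 83/1 = 83: (u₀, v₀) = (8466, -102505).
General solution: u = 8466 + 1465t, v = -102505 - 17738t for integer t.
u ≥ 0: smallest is 8466 mod 1465 = 1141 (at t = -5), with v = -13815.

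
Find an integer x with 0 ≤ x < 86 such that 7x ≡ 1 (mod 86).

37

gcd(86, 7) = 1.
By Bézout, 7·(37) + 86·(-3) = 1.
So 7·37 ≡ 1 (mod 86), and 37 mod 86 = 37.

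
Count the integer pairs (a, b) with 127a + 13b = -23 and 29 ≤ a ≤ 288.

gcd(127, 13) = 1.
By Bézout, 127×(4) + 13×(-39) = 1.
Particular solution: (12, -119).
General solution: a = 12 + 13t, b = -119 - 127t for integer t.
29 ≤ 12 + 13t ≤ 288 gives t ∈ [2, 21], which is 20 values.

20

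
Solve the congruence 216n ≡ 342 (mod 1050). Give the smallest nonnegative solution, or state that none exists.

gcd(1050, 216) = 6  (1050 = 4·216 + 186, 216 = 1·186 + 30, 186 = 6·30 + 6, 30 = 5·6).
6 divides 342, so solutions exist.
Back-substituting, 216·(-34) + 1050·(7) = 6.
So 216·(-34) ≡ 6 (mod 1050); multiply by 57: n ≡ -1938 (mod 175).
Smallest nonnegative: n = -1938 mod 175 = 162.

162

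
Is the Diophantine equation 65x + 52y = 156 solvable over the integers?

gcd(65, 52) = 13  (65 = 1·52 + 13, 52 = 4·13).
13 divides 156, so integer solutions exist.

yes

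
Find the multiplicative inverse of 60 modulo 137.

gcd(137, 60) = 1  (137 = 2·60 + 17, 60 = 3·17 + 9, 17 = 1·9 + 8, 9 = 1·8 + 1, 8 = 8·1).
Back-substituting, 60·(16) + 137·(-7) = 1.
So 60·16 ≡ 1 (mod 137), and 16 mod 137 = 16.

16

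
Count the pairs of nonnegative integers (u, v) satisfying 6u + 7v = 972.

24

gcd(7, 6) = 1  (7 = 1·6 + 1, 6 = 6·1).
Back-substituting, 6·(-1) + 7·(1) = 1.
Scale by 972: one solution is (-972, 972). Reduce u mod 7: (1, 138).
General: u = 1 + 7t, v = 138 - 6t.
u ≥ 0 ⇒ t ≥ 0; v ≥ 0 ⇒ t ≤ 23. So t ∈ [0, 23]: 24 solutions.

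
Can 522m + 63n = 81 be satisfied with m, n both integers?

yes

gcd(522, 63):
  522 = 8*63 + 18
  63 = 3*18 + 9
  18 = 2*9
so gcd(522, 63) = 9.
9 divides 81, so integer solutions exist.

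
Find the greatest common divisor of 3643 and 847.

gcd(3643, 847) = 1  (3643 = 4*847 + 255, 847 = 3*255 + 82, 255 = 3*82 + 9, 82 = 9*9 + 1, 9 = 9*1).

1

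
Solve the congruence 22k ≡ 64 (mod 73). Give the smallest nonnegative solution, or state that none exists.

56

gcd(73, 22):
  73 = 3×22 + 7
  22 = 3×7 + 1
  7 = 7×1
so gcd(73, 22) = 1.
1 divides 64, so solutions exist.
Back-substitute for Bézout coefficients:
  1 = 22 - 3×7
  ... = 22×(10) + 73×(-3)
So 22×(10) ≡ 1 (mod 73); multiply by 64: k ≡ 640 (mod 73).
Smallest nonnegative: k = 640 mod 73 = 56.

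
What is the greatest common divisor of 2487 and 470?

gcd(2487, 470):
  2487 = 5*470 + 137
  470 = 3*137 + 59
  137 = 2*59 + 19
  59 = 3*19 + 2
  19 = 9*2 + 1
  2 = 2*1
so gcd(2487, 470) = 1.

1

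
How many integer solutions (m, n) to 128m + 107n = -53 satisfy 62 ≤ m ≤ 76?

0

gcd(128, 107) = 1.
By Bézout, 128*(51) + 107*(-61) = 1.
Particular solution: (79, -95).
General solution: m = 79 + 107t, n = -95 - 128t for integer t.
62 ≤ 79 + 107t ≤ 76 gives t ∈ [0, -1], which is 0 values.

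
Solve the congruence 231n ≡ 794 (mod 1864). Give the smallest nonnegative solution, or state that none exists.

gcd(1864, 231):
  1864 = 8*231 + 16
  231 = 14*16 + 7
  16 = 2*7 + 2
  7 = 3*2 + 1
  2 = 2*1
so gcd(1864, 231) = 1.
1 divides 794, so solutions exist.
Back-substitute for Bézout coefficients:
  1 = 7 - 3*2
  ... = 231*(815) + 1864*(-101)
So 231*(815) ≡ 1 (mod 1864); multiply by 794: n ≡ 647110 (mod 1864).
Smallest nonnegative: n = 647110 mod 1864 = 302.

302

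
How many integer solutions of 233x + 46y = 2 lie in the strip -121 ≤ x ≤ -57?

1

gcd(233, 46) = 1  (233 = 5·46 + 3, 46 = 15·3 + 1, 3 = 3·1).
Back-substituting, 233·(-15) + 46·(76) = 1.
Scale by 2: particular solution (-30, 152); reduce x mod 46: (16, -81).
General solution: x = 16 + 46t, y = -81 - 233t for integer t.
-121 ≤ 16 + 46t ≤ -57 gives t ∈ [-2, -2], which is 1 value.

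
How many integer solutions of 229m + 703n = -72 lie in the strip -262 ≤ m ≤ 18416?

gcd(703, 229):
  703 = 3·229 + 16
  229 = 14·16 + 5
  16 = 3·5 + 1
  5 = 5·1
so gcd(703, 229) = 1.
Back-substitute for Bézout coefficients:
  1 = 16 - 3·5
  ... = 229·(-132) + 703·(43)
Scale by -72: particular solution (9504, -3096); reduce m mod 703: (365, -119).
General solution: m = 365 + 703t, n = -119 - 229t for integer t.
-262 ≤ 365 + 703t ≤ 18416 gives t ∈ [0, 25], which is 26 values.

26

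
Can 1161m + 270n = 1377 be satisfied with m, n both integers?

yes

gcd(1161, 270):
  1161 = 4×270 + 81
  270 = 3×81 + 27
  81 = 3×27
so gcd(1161, 270) = 27.
27 divides 1377, so integer solutions exist.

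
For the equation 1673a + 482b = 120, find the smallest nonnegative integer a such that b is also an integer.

198

gcd(1673, 482) = 1.
1 divides 120, so solutions exist.
By Bézout, 1673×(-155) + 482×(538) = 1.
Scale by 120/1 = 120: (a₀, b₀) = (-18600, 64560).
General solution: a = -18600 + 482t, b = 64560 - 1673t for integer t.
a ≥ 0: smallest is -18600 mod 482 = 198 (at t = 39), with b = -687.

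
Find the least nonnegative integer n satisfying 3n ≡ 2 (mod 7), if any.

gcd(7, 3):
  7 = 2·3 + 1
  3 = 3·1
so gcd(7, 3) = 1.
1 divides 2, so solutions exist.
Back-substitute for Bézout coefficients:
  1 = 7 - 2·3
  ... = 3·(-2) + 7·(1)
So 3·(-2) ≡ 1 (mod 7); multiply by 2: n ≡ -4 (mod 7).
Smallest nonnegative: n = -4 mod 7 = 3.

3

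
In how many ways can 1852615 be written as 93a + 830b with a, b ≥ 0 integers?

gcd(830, 93):
  830 = 8*93 + 86
  93 = 1*86 + 7
  86 = 12*7 + 2
  7 = 3*2 + 1
  2 = 2*1
so gcd(830, 93) = 1.
Back-substitute for Bézout coefficients:
  1 = 7 - 3*2
  ... = 93*(357) + 830*(-40)
Scale by 1852615: one solution is (661383555, -74104600). Reduce a mod 830: (545, 2171).
General: a = 545 + 830t, b = 2171 - 93t.
a ≥ 0 ⇒ t ≥ 0; b ≥ 0 ⇒ t ≤ 23. So t ∈ [0, 23]: 24 solutions.

24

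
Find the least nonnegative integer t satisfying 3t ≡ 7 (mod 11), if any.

gcd(11, 3) = 1.
1 divides 7, so solutions exist.
By Bézout, 3*(4) + 11*(-1) = 1.
So 3*(4) ≡ 1 (mod 11); multiply by 7: t ≡ 28 (mod 11).
Smallest nonnegative: t = 28 mod 11 = 6.

6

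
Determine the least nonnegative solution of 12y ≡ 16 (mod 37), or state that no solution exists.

26

gcd(37, 12):
  37 = 3×12 + 1
  12 = 12×1
so gcd(37, 12) = 1.
1 divides 16, so solutions exist.
Back-substitute for Bézout coefficients:
  1 = 37 - 3×12
  ... = 12×(-3) + 37×(1)
So 12×(-3) ≡ 1 (mod 37); multiply by 16: y ≡ -48 (mod 37).
Smallest nonnegative: y = -48 mod 37 = 26.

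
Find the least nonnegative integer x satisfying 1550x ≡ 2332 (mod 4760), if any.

no solution

gcd(4760, 1550):
  4760 = 3*1550 + 110
  1550 = 14*110 + 10
  110 = 11*10
so gcd(4760, 1550) = 10.
10 does not divide 2332, so the congruence has no solution.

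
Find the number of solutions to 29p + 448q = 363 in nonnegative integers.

0

gcd(448, 29):
  448 = 15*29 + 13
  29 = 2*13 + 3
  13 = 4*3 + 1
  3 = 3*1
so gcd(448, 29) = 1.
Back-substitute for Bézout coefficients:
  1 = 13 - 4*3
  ... = 29*(-139) + 448*(9)
Scale by 363: one solution is (-50457, 3267). Reduce p mod 448: (167, -10).
General: p = 167 + 448t, q = -10 - 29t.
p ≥ 0 ⇒ t ≥ 0; q ≥ 0 ⇒ t ≤ -1. So t ∈ [0, -1]: 0 solutions.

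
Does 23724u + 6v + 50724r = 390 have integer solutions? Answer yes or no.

gcd(23724, 6):
  23724 = 3954*6
so gcd(23724, 6) = 6.
gcd(6, 50724) = 6.
6 divides 390, so integer solutions exist.

yes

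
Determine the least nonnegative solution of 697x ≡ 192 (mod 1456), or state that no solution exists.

gcd(1456, 697) = 1.
1 divides 192, so solutions exist.
By Bézout, 697*(681) + 1456*(-326) = 1.
So 697*(681) ≡ 1 (mod 1456); multiply by 192: x ≡ 130752 (mod 1456).
Smallest nonnegative: x = 130752 mod 1456 = 1168.

1168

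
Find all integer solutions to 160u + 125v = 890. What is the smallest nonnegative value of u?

gcd(160, 125):
  160 = 1×125 + 35
  125 = 3×35 + 20
  35 = 1×20 + 15
  20 = 1×15 + 5
  15 = 3×5
so gcd(160, 125) = 5.
5 divides 890, so solutions exist.
Back-substitute for Bézout coefficients:
  5 = 20 - 1×15
  ... = 160×(-7) + 125×(9)
Scale by 890/5 = 178: (u₀, v₀) = (-1246, 1602).
General solution: u = -1246 + 25t, v = 1602 - 32t for integer t.
u ≥ 0: smallest is -1246 mod 25 = 4 (at t = 50), with v = 2.

4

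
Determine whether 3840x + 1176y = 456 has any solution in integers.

gcd(3840, 1176) = 24  (3840 = 3×1176 + 312, 1176 = 3×312 + 240, 312 = 1×240 + 72, 240 = 3×72 + 24, 72 = 3×24).
24 divides 456, so integer solutions exist.

yes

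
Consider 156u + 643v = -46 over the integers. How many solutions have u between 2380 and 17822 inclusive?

gcd(643, 156) = 1  (643 = 4*156 + 19, 156 = 8*19 + 4, 19 = 4*4 + 3, 4 = 1*3 + 1, 3 = 3*1).
Back-substituting, 156*(169) + 643*(-41) = 1.
Scale by -46: particular solution (-7774, 1886); reduce u mod 643: (585, -142).
General solution: u = 585 + 643t, v = -142 - 156t for integer t.
2380 ≤ 585 + 643t ≤ 17822 gives t ∈ [3, 26], which is 24 values.

24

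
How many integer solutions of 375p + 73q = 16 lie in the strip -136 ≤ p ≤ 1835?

27

gcd(375, 73) = 1  (375 = 5·73 + 10, 73 = 7·10 + 3, 10 = 3·3 + 1, 3 = 3·1).
Back-substituting, 375·(22) + 73·(-113) = 1.
Scale by 16: particular solution (352, -1808); reduce p mod 73: (60, -308).
General solution: p = 60 + 73t, q = -308 - 375t for integer t.
-136 ≤ 60 + 73t ≤ 1835 gives t ∈ [-2, 24], which is 27 values.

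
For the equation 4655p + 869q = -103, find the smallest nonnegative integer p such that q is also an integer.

gcd(4655, 869) = 1.
1 divides -103, so solutions exist.
By Bézout, 4655·(171) + 869·(-916) = 1.
Scale by -103/1 = -103: (p₀, q₀) = (-17613, 94348).
General solution: p = -17613 + 869t, q = 94348 - 4655t for integer t.
p ≥ 0: smallest is -17613 mod 869 = 636 (at t = 21), with q = -3407.

636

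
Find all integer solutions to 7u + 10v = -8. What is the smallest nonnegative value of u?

6

gcd(10, 7):
  10 = 1·7 + 3
  7 = 2·3 + 1
  3 = 3·1
so gcd(10, 7) = 1.
1 divides -8, so solutions exist.
Back-substitute for Bézout coefficients:
  1 = 7 - 2·3
  ... = 7·(3) + 10·(-2)
Scale by -8/1 = -8: (u₀, v₀) = (-24, 16).
General solution: u = -24 + 10t, v = 16 - 7t for integer t.
u ≥ 0: smallest is -24 mod 10 = 6 (at t = 3), with v = -5.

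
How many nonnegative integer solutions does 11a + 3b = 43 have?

1

gcd(11, 3):
  11 = 3×3 + 2
  3 = 1×2 + 1
  2 = 2×1
so gcd(11, 3) = 1.
Back-substitute for Bézout coefficients:
  1 = 3 - 1×2
  ... = 11×(-1) + 3×(4)
Scale by 43: one solution is (-43, 172). Reduce a mod 3: (2, 7).
General: a = 2 + 3t, b = 7 - 11t.
a ≥ 0 ⇒ t ≥ 0; b ≥ 0 ⇒ t ≤ 0. So t ∈ [0, 0]: 1 solution.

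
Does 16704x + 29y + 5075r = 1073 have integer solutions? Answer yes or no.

gcd(16704, 29) = 29  (16704 = 576·29).
gcd(29, 5075) = 29.
29 divides 1073, so integer solutions exist.

yes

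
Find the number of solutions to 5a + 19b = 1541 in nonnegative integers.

16

gcd(19, 5) = 1.
By Bézout, 5*(4) + 19*(-1) = 1.
One solution: (8, 79).
General: a = 8 + 19t, b = 79 - 5t.
a ≥ 0 ⇒ t ≥ 0; b ≥ 0 ⇒ t ≤ 15. So t ∈ [0, 15]: 16 solutions.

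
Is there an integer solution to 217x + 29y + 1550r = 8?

yes

gcd(217, 29) = 1  (217 = 7·29 + 14, 29 = 2·14 + 1, 14 = 14·1).
gcd(1, 1550) = 1.
1 divides 8, so integer solutions exist.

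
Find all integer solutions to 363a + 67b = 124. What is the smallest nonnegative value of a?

14

gcd(363, 67) = 1  (363 = 5*67 + 28, 67 = 2*28 + 11, 28 = 2*11 + 6, 11 = 1*6 + 5, 6 = 1*5 + 1, 5 = 5*1).
1 divides 124, so solutions exist.
Back-substituting, 363*(12) + 67*(-65) = 1.
Scale by 124/1 = 124: (a₀, b₀) = (1488, -8060).
General solution: a = 1488 + 67t, b = -8060 - 363t for integer t.
a ≥ 0: smallest is 1488 mod 67 = 14 (at t = -22), with b = -74.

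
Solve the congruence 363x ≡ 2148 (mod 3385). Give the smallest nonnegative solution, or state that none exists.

gcd(3385, 363):
  3385 = 9·363 + 118
  363 = 3·118 + 9
  118 = 13·9 + 1
  9 = 9·1
so gcd(3385, 363) = 1.
1 divides 2148, so solutions exist.
Back-substitute for Bézout coefficients:
  1 = 118 - 13·9
  ... = 363·(-373) + 3385·(40)
So 363·(-373) ≡ 1 (mod 3385); multiply by 2148: x ≡ -801204 (mod 3385).
Smallest nonnegative: x = -801204 mod 3385 = 1041.

1041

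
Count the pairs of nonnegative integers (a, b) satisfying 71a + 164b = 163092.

14

gcd(164, 71) = 1  (164 = 2*71 + 22, 71 = 3*22 + 5, 22 = 4*5 + 2, 5 = 2*2 + 1, 2 = 2*1).
Back-substituting, 71*(67) + 164*(-29) = 1.
Scale by 163092: one solution is (10927164, -4729668). Reduce a mod 164: (8, 991).
General: a = 8 + 164t, b = 991 - 71t.
a ≥ 0 ⇒ t ≥ 0; b ≥ 0 ⇒ t ≤ 13. So t ∈ [0, 13]: 14 solutions.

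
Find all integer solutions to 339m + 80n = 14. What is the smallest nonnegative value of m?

gcd(339, 80):
  339 = 4×80 + 19
  80 = 4×19 + 4
  19 = 4×4 + 3
  4 = 1×3 + 1
  3 = 3×1
so gcd(339, 80) = 1.
1 divides 14, so solutions exist.
Back-substitute for Bézout coefficients:
  1 = 4 - 1×3
  ... = 339×(-21) + 80×(89)
Scale by 14/1 = 14: (m₀, n₀) = (-294, 1246).
General solution: m = -294 + 80t, n = 1246 - 339t for integer t.
m ≥ 0: smallest is -294 mod 80 = 26 (at t = 4), with n = -110.

26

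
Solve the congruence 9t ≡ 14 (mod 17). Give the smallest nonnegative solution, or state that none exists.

11

gcd(17, 9) = 1.
1 divides 14, so solutions exist.
By Bézout, 9×(2) + 17×(-1) = 1.
So 9×(2) ≡ 1 (mod 17); multiply by 14: t ≡ 28 (mod 17).
Smallest nonnegative: t = 28 mod 17 = 11.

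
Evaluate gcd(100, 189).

gcd(189, 100) = 1  (189 = 1·100 + 89, 100 = 1·89 + 11, 89 = 8·11 + 1, 11 = 11·1).

1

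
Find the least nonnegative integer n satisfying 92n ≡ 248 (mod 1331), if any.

gcd(1331, 92):
  1331 = 14·92 + 43
  92 = 2·43 + 6
  43 = 7·6 + 1
  6 = 6·1
so gcd(1331, 92) = 1.
1 divides 248, so solutions exist.
Back-substitute for Bézout coefficients:
  1 = 43 - 7·6
  ... = 92·(-217) + 1331·(15)
So 92·(-217) ≡ 1 (mod 1331); multiply by 248: n ≡ -53816 (mod 1331).
Smallest nonnegative: n = -53816 mod 1331 = 755.

755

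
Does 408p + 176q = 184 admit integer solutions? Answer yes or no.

gcd(408, 176):
  408 = 2*176 + 56
  176 = 3*56 + 8
  56 = 7*8
so gcd(408, 176) = 8.
8 divides 184, so integer solutions exist.

yes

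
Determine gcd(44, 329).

gcd(329, 44) = 1  (329 = 7×44 + 21, 44 = 2×21 + 2, 21 = 10×2 + 1, 2 = 2×1).

1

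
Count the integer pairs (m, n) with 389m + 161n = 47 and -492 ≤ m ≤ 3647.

26

gcd(389, 161):
  389 = 2·161 + 67
  161 = 2·67 + 27
  67 = 2·27 + 13
  27 = 2·13 + 1
  13 = 13·1
so gcd(389, 161) = 1.
Back-substitute for Bézout coefficients:
  1 = 27 - 2·13
  ... = 389·(-12) + 161·(29)
Scale by 47: particular solution (-564, 1363); reduce m mod 161: (80, -193).
General solution: m = 80 + 161t, n = -193 - 389t for integer t.
-492 ≤ 80 + 161t ≤ 3647 gives t ∈ [-3, 22], which is 26 values.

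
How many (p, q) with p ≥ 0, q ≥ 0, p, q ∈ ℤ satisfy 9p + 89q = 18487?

23

gcd(89, 9) = 1  (89 = 9*9 + 8, 9 = 1*8 + 1, 8 = 8*1).
Back-substituting, 9*(10) + 89*(-1) = 1.
Scale by 18487: one solution is (184870, -18487). Reduce p mod 89: (17, 206).
General: p = 17 + 89t, q = 206 - 9t.
p ≥ 0 ⇒ t ≥ 0; q ≥ 0 ⇒ t ≤ 22. So t ∈ [0, 22]: 23 solutions.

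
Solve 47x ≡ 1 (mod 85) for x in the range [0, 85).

38

gcd(85, 47) = 1.
By Bézout, 47·(38) + 85·(-21) = 1.
So 47·38 ≡ 1 (mod 85), and 38 mod 85 = 38.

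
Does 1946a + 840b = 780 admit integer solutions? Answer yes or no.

no

gcd(1946, 840):
  1946 = 2*840 + 266
  840 = 3*266 + 42
  266 = 6*42 + 14
  42 = 3*14
so gcd(1946, 840) = 14.
14 does not divide 780 (remainder 10), so no integer solutions.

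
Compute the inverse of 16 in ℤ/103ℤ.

58

gcd(103, 16) = 1.
By Bézout, 16*(-45) + 103*(7) = 1.
So 16*-45 ≡ 1 (mod 103), and -45 mod 103 = 58.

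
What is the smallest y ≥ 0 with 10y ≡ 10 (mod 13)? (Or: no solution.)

1

gcd(13, 10) = 1  (13 = 1*10 + 3, 10 = 3*3 + 1, 3 = 3*1).
1 divides 10, so solutions exist.
Back-substituting, 10*(4) + 13*(-3) = 1.
So 10*(4) ≡ 1 (mod 13); multiply by 10: y ≡ 40 (mod 13).
Smallest nonnegative: y = 40 mod 13 = 1.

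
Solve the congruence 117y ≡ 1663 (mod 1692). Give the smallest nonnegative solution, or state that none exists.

gcd(1692, 117) = 9  (1692 = 14*117 + 54, 117 = 2*54 + 9, 54 = 6*9).
9 does not divide 1663, so the congruence has no solution.

no solution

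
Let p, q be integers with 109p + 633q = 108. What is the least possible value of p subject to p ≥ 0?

gcd(633, 109) = 1  (633 = 5·109 + 88, 109 = 1·88 + 21, 88 = 4·21 + 4, 21 = 5·4 + 1, 4 = 4·1).
1 divides 108, so solutions exist.
Back-substituting, 109·(151) + 633·(-26) = 1.
Scale by 108/1 = 108: (p₀, q₀) = (16308, -2808).
General solution: p = 16308 + 633t, q = -2808 - 109t for integer t.
p ≥ 0: smallest is 16308 mod 633 = 483 (at t = -25), with q = -83.

483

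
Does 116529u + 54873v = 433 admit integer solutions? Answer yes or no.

gcd(116529, 54873) = 21  (116529 = 2·54873 + 6783, 54873 = 8·6783 + 609, 6783 = 11·609 + 84, 609 = 7·84 + 21, 84 = 4·21).
21 does not divide 433 (remainder 13), so no integer solutions.

no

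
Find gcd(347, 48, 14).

1

gcd(347, 48):
  347 = 7*48 + 11
  48 = 4*11 + 4
  11 = 2*4 + 3
  4 = 1*3 + 1
  3 = 3*1
so gcd(347, 48) = 1.
gcd(1, 14) = 1.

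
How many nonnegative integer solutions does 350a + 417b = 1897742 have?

gcd(417, 350) = 1  (417 = 1×350 + 67, 350 = 5×67 + 15, 67 = 4×15 + 7, 15 = 2×7 + 1, 7 = 7×1).
Back-substituting, 350×(56) + 417×(-47) = 1.
Scale by 1897742: one solution is (106273552, -89193874). Reduce a mod 417: (268, 4326).
General: a = 268 + 417t, b = 4326 - 350t.
a ≥ 0 ⇒ t ≥ 0; b ≥ 0 ⇒ t ≤ 12. So t ∈ [0, 12]: 13 solutions.

13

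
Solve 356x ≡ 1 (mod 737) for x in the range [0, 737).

gcd(737, 356) = 1.
By Bézout, 356·(-118) + 737·(57) = 1.
So 356·-118 ≡ 1 (mod 737), and -118 mod 737 = 619.

619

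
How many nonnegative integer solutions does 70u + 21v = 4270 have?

21

gcd(70, 21) = 7.
By Bézout, 70×(1) + 21×(-3) = 7.
One solution: (1, 200).
General: u = 1 + 3t, v = 200 - 10t.
u ≥ 0 ⇒ t ≥ 0; v ≥ 0 ⇒ t ≤ 20. So t ∈ [0, 20]: 21 solutions.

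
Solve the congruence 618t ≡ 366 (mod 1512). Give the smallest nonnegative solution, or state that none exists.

211

gcd(1512, 618) = 6  (1512 = 2·618 + 276, 618 = 2·276 + 66, 276 = 4·66 + 12, 66 = 5·12 + 6, 12 = 2·6).
6 divides 366, so solutions exist.
Back-substituting, 618·(115) + 1512·(-47) = 6.
So 618·(115) ≡ 6 (mod 1512); multiply by 61: t ≡ 7015 (mod 252).
Smallest nonnegative: t = 7015 mod 252 = 211.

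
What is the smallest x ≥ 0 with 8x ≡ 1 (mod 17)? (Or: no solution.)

gcd(17, 8):
  17 = 2*8 + 1
  8 = 8*1
so gcd(17, 8) = 1.
1 divides 1, so solutions exist.
Back-substitute for Bézout coefficients:
  1 = 17 - 2*8
  ... = 8*(-2) + 17*(1)
So 8*(-2) ≡ 1 (mod 17); multiply by 1: x ≡ -2 (mod 17).
Smallest nonnegative: x = -2 mod 17 = 15.

15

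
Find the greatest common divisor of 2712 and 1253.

1

gcd(2712, 1253) = 1  (2712 = 2·1253 + 206, 1253 = 6·206 + 17, 206 = 12·17 + 2, 17 = 8·2 + 1, 2 = 2·1).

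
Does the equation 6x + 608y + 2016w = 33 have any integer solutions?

gcd(608, 6) = 2  (608 = 101×6 + 2, 6 = 3×2).
gcd(2, 2016) = 2.
2 does not divide 33 (remainder 1), so no integer solutions.

no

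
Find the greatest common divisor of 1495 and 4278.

gcd(4278, 1495) = 23  (4278 = 2·1495 + 1288, 1495 = 1·1288 + 207, 1288 = 6·207 + 46, 207 = 4·46 + 23, 46 = 2·23).

23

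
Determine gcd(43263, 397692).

9

gcd(397692, 43263):
  397692 = 9*43263 + 8325
  43263 = 5*8325 + 1638
  8325 = 5*1638 + 135
  1638 = 12*135 + 18
  135 = 7*18 + 9
  18 = 2*9
so gcd(397692, 43263) = 9.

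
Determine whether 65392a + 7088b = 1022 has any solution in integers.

gcd(65392, 7088):
  65392 = 9×7088 + 1600
  7088 = 4×1600 + 688
  1600 = 2×688 + 224
  688 = 3×224 + 16
  224 = 14×16
so gcd(65392, 7088) = 16.
16 does not divide 1022 (remainder 14), so no integer solutions.

no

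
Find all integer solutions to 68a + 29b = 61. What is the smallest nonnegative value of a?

9

gcd(68, 29):
  68 = 2*29 + 10
  29 = 2*10 + 9
  10 = 1*9 + 1
  9 = 9*1
so gcd(68, 29) = 1.
1 divides 61, so solutions exist.
Back-substitute for Bézout coefficients:
  1 = 10 - 1*9
  ... = 68*(3) + 29*(-7)
Scale by 61/1 = 61: (a₀, b₀) = (183, -427).
General solution: a = 183 + 29t, b = -427 - 68t for integer t.
a ≥ 0: smallest is 183 mod 29 = 9 (at t = -6), with b = -19.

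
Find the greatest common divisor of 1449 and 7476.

gcd(7476, 1449):
  7476 = 5×1449 + 231
  1449 = 6×231 + 63
  231 = 3×63 + 42
  63 = 1×42 + 21
  42 = 2×21
so gcd(7476, 1449) = 21.

21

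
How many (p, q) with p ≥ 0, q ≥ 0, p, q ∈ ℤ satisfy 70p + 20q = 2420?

18

gcd(70, 20):
  70 = 3×20 + 10
  20 = 2×10
so gcd(70, 20) = 10.
Back-substitute for Bézout coefficients:
  10 = 70 - 3×20
  ... = 70×(1) + 20×(-3)
Scale by 242: one solution is (242, -726). Reduce p mod 2: (0, 121).
General: p = 0 + 2t, q = 121 - 7t.
p ≥ 0 ⇒ t ≥ 0; q ≥ 0 ⇒ t ≤ 17. So t ∈ [0, 17]: 18 solutions.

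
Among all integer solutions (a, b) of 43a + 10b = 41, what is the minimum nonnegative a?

gcd(43, 10):
  43 = 4×10 + 3
  10 = 3×3 + 1
  3 = 3×1
so gcd(43, 10) = 1.
1 divides 41, so solutions exist.
Back-substitute for Bézout coefficients:
  1 = 10 - 3×3
  ... = 43×(-3) + 10×(13)
Scale by 41/1 = 41: (a₀, b₀) = (-123, 533).
General solution: a = -123 + 10t, b = 533 - 43t for integer t.
a ≥ 0: smallest is -123 mod 10 = 7 (at t = 13), with b = -26.

7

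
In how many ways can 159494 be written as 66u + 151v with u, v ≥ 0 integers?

gcd(151, 66):
  151 = 2*66 + 19
  66 = 3*19 + 9
  19 = 2*9 + 1
  9 = 9*1
so gcd(151, 66) = 1.
Back-substitute for Bézout coefficients:
  1 = 19 - 2*9
  ... = 66*(-16) + 151*(7)
Scale by 159494: one solution is (-2551904, 1116458). Reduce u mod 151: (147, 992).
General: u = 147 + 151t, v = 992 - 66t.
u ≥ 0 ⇒ t ≥ 0; v ≥ 0 ⇒ t ≤ 15. So t ∈ [0, 15]: 16 solutions.

16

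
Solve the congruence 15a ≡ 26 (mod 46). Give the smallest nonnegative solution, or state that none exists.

14

gcd(46, 15) = 1  (46 = 3×15 + 1, 15 = 15×1).
1 divides 26, so solutions exist.
Back-substituting, 15×(-3) + 46×(1) = 1.
So 15×(-3) ≡ 1 (mod 46); multiply by 26: a ≡ -78 (mod 46).
Smallest nonnegative: a = -78 mod 46 = 14.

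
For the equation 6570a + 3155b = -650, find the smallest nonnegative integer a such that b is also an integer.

gcd(6570, 3155) = 5.
5 divides -650, so solutions exist.
By Bézout, 6570·(-182) + 3155·(379) = 5.
Scale by -650/5 = -130: (a₀, b₀) = (23660, -49270).
General solution: a = 23660 + 631t, b = -49270 - 1314t for integer t.
a ≥ 0: smallest is 23660 mod 631 = 313 (at t = -37), with b = -652.

313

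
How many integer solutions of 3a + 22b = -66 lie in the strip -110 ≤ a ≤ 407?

24

gcd(22, 3) = 1.
By Bézout, 3×(-7) + 22×(1) = 1.
Particular solution: (0, -3).
General solution: a = 0 + 22t, b = -3 - 3t for integer t.
-110 ≤ 0 + 22t ≤ 407 gives t ∈ [-5, 18], which is 24 values.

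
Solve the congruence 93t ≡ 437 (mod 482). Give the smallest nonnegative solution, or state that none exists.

gcd(482, 93) = 1  (482 = 5×93 + 17, 93 = 5×17 + 8, 17 = 2×8 + 1, 8 = 8×1).
1 divides 437, so solutions exist.
Back-substituting, 93×(-57) + 482×(11) = 1.
So 93×(-57) ≡ 1 (mod 482); multiply by 437: t ≡ -24909 (mod 482).
Smallest nonnegative: t = -24909 mod 482 = 155.

155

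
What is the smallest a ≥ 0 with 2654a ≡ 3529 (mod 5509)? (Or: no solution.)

3802

gcd(5509, 2654):
  5509 = 2*2654 + 201
  2654 = 13*201 + 41
  201 = 4*41 + 37
  41 = 1*37 + 4
  37 = 9*4 + 1
  4 = 4*1
so gcd(5509, 2654) = 1.
1 divides 3529, so solutions exist.
Back-substitute for Bézout coefficients:
  1 = 37 - 9*4
  ... = 2654*(-1343) + 5509*(647)
So 2654*(-1343) ≡ 1 (mod 5509); multiply by 3529: a ≡ -4739447 (mod 5509).
Smallest nonnegative: a = -4739447 mod 5509 = 3802.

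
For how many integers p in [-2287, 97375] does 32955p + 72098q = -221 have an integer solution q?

18

gcd(72098, 32955):
  72098 = 2·32955 + 6188
  32955 = 5·6188 + 2015
  6188 = 3·2015 + 143
  2015 = 14·143 + 13
  143 = 11·13
so gcd(72098, 32955) = 13.
Back-substitute for Bézout coefficients:
  13 = 2015 - 14·143
  ... = 32955·(501) + 72098·(-229)
Scale by -17: particular solution (-8517, 3893); reduce p mod 5546: (2575, -1177).
General solution: p = 2575 + 5546t, q = -1177 - 2535t for integer t.
-2287 ≤ 2575 + 5546t ≤ 97375 gives t ∈ [0, 17], which is 18 values.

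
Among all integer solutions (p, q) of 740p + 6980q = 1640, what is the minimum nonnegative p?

172

gcd(6980, 740):
  6980 = 9*740 + 320
  740 = 2*320 + 100
  320 = 3*100 + 20
  100 = 5*20
so gcd(6980, 740) = 20.
20 divides 1640, so solutions exist.
Back-substitute for Bézout coefficients:
  20 = 320 - 3*100
  ... = 740*(-66) + 6980*(7)
Scale by 1640/20 = 82: (p₀, q₀) = (-5412, 574).
General solution: p = -5412 + 349t, q = 574 - 37t for integer t.
p ≥ 0: smallest is -5412 mod 349 = 172 (at t = 16), with q = -18.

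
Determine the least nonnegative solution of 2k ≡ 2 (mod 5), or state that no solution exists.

gcd(5, 2):
  5 = 2*2 + 1
  2 = 2*1
so gcd(5, 2) = 1.
1 divides 2, so solutions exist.
Back-substitute for Bézout coefficients:
  1 = 5 - 2*2
  ... = 2*(-2) + 5*(1)
So 2*(-2) ≡ 1 (mod 5); multiply by 2: k ≡ -4 (mod 5).
Smallest nonnegative: k = -4 mod 5 = 1.

1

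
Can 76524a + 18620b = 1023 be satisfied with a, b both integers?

no

gcd(76524, 18620) = 28  (76524 = 4×18620 + 2044, 18620 = 9×2044 + 224, 2044 = 9×224 + 28, 224 = 8×28).
28 does not divide 1023 (remainder 15), so no integer solutions.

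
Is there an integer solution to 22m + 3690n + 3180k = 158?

gcd(3690, 22):
  3690 = 167·22 + 16
  22 = 1·16 + 6
  16 = 2·6 + 4
  6 = 1·4 + 2
  4 = 2·2
so gcd(3690, 22) = 2.
gcd(2, 3180) = 2.
2 divides 158, so integer solutions exist.

yes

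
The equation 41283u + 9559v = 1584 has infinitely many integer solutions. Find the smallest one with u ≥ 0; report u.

446

gcd(41283, 9559):
  41283 = 4*9559 + 3047
  9559 = 3*3047 + 418
  3047 = 7*418 + 121
  418 = 3*121 + 55
  121 = 2*55 + 11
  55 = 5*11
so gcd(41283, 9559) = 11.
11 divides 1584, so solutions exist.
Back-substitute for Bézout coefficients:
  11 = 121 - 2*55
  ... = 41283*(160) + 9559*(-691)
Scale by 1584/11 = 144: (u₀, v₀) = (23040, -99504).
General solution: u = 23040 + 869t, v = -99504 - 3753t for integer t.
u ≥ 0: smallest is 23040 mod 869 = 446 (at t = -26), with v = -1926.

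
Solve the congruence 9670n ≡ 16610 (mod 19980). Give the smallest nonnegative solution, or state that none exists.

791

gcd(19980, 9670):
  19980 = 2*9670 + 640
  9670 = 15*640 + 70
  640 = 9*70 + 10
  70 = 7*10
so gcd(19980, 9670) = 10.
10 divides 16610, so solutions exist.
Back-substitute for Bézout coefficients:
  10 = 640 - 9*70
  ... = 9670*(-281) + 19980*(136)
So 9670*(-281) ≡ 10 (mod 19980); multiply by 1661: n ≡ -466741 (mod 1998).
Smallest nonnegative: n = -466741 mod 1998 = 791.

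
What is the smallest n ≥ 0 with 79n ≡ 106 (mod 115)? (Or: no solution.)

gcd(115, 79) = 1  (115 = 1·79 + 36, 79 = 2·36 + 7, 36 = 5·7 + 1, 7 = 7·1).
1 divides 106, so solutions exist.
Back-substituting, 79·(-16) + 115·(11) = 1.
So 79·(-16) ≡ 1 (mod 115); multiply by 106: n ≡ -1696 (mod 115).
Smallest nonnegative: n = -1696 mod 115 = 29.

29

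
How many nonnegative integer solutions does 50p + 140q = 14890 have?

gcd(140, 50) = 10  (140 = 2·50 + 40, 50 = 1·40 + 10, 40 = 4·10).
Back-substituting, 50·(3) + 140·(-1) = 10.
Scale by 1489: one solution is (4467, -1489). Reduce p mod 14: (1, 106).
General: p = 1 + 14t, q = 106 - 5t.
p ≥ 0 ⇒ t ≥ 0; q ≥ 0 ⇒ t ≤ 21. So t ∈ [0, 21]: 22 solutions.

22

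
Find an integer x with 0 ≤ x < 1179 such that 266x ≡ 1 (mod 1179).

gcd(1179, 266) = 1.
By Bézout, 266*(164) + 1179*(-37) = 1.
So 266*164 ≡ 1 (mod 1179), and 164 mod 1179 = 164.

164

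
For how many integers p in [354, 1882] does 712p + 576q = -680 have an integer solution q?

22

gcd(712, 576):
  712 = 1·576 + 136
  576 = 4·136 + 32
  136 = 4·32 + 8
  32 = 4·8
so gcd(712, 576) = 8.
Back-substitute for Bézout coefficients:
  8 = 136 - 4·32
  ... = 712·(17) + 576·(-21)
Scale by -85: particular solution (-1445, 1785); reduce p mod 72: (67, -84).
General solution: p = 67 + 72t, q = -84 - 89t for integer t.
354 ≤ 67 + 72t ≤ 1882 gives t ∈ [4, 25], which is 22 values.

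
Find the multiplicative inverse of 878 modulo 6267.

4247

gcd(6267, 878) = 1  (6267 = 7·878 + 121, 878 = 7·121 + 31, 121 = 3·31 + 28, 31 = 1·28 + 3, 28 = 9·3 + 1, 3 = 3·1).
Back-substituting, 878·(-2020) + 6267·(283) = 1.
So 878·-2020 ≡ 1 (mod 6267), and -2020 mod 6267 = 4247.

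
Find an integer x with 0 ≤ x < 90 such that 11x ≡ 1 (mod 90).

41

gcd(90, 11) = 1  (90 = 8·11 + 2, 11 = 5·2 + 1, 2 = 2·1).
Back-substituting, 11·(41) + 90·(-5) = 1.
So 11·41 ≡ 1 (mod 90), and 41 mod 90 = 41.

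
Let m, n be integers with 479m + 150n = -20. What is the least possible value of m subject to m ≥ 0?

gcd(479, 150):
  479 = 3·150 + 29
  150 = 5·29 + 5
  29 = 5·5 + 4
  5 = 1·4 + 1
  4 = 4·1
so gcd(479, 150) = 1.
1 divides -20, so solutions exist.
Back-substitute for Bézout coefficients:
  1 = 5 - 1·4
  ... = 479·(-31) + 150·(99)
Scale by -20/1 = -20: (m₀, n₀) = (620, -1980).
General solution: m = 620 + 150t, n = -1980 - 479t for integer t.
m ≥ 0: smallest is 620 mod 150 = 20 (at t = -4), with n = -64.

20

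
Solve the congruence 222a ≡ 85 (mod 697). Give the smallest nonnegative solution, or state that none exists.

374

gcd(697, 222) = 1  (697 = 3*222 + 31, 222 = 7*31 + 5, 31 = 6*5 + 1, 5 = 5*1).
1 divides 85, so solutions exist.
Back-substituting, 222*(-135) + 697*(43) = 1.
So 222*(-135) ≡ 1 (mod 697); multiply by 85: a ≡ -11475 (mod 697).
Smallest nonnegative: a = -11475 mod 697 = 374.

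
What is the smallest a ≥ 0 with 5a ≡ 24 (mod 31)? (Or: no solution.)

gcd(31, 5) = 1.
1 divides 24, so solutions exist.
By Bézout, 5*(-6) + 31*(1) = 1.
So 5*(-6) ≡ 1 (mod 31); multiply by 24: a ≡ -144 (mod 31).
Smallest nonnegative: a = -144 mod 31 = 11.

11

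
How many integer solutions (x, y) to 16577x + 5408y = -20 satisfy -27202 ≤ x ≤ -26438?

0

gcd(16577, 5408):
  16577 = 3·5408 + 353
  5408 = 15·353 + 113
  353 = 3·113 + 14
  113 = 8·14 + 1
  14 = 14·1
so gcd(16577, 5408) = 1.
Back-substitute for Bézout coefficients:
  1 = 113 - 8·14
  ... = 16577·(-383) + 5408·(1174)
Scale by -20: particular solution (7660, -23480); reduce x mod 5408: (2252, -6903).
General solution: x = 2252 + 5408t, y = -6903 - 16577t for integer t.
-27202 ≤ 2252 + 5408t ≤ -26438 gives t ∈ [-5, -6], which is 0 values.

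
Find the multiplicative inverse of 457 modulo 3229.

gcd(3229, 457):
  3229 = 7×457 + 30
  457 = 15×30 + 7
  30 = 4×7 + 2
  7 = 3×2 + 1
  2 = 2×1
so gcd(3229, 457) = 1.
Back-substitute for Bézout coefficients:
  1 = 7 - 3×2
  ... = 457×(1399) + 3229×(-198)
So 457×1399 ≡ 1 (mod 3229), and 1399 mod 3229 = 1399.

1399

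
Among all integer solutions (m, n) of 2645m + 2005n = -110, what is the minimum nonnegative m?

169

gcd(2645, 2005):
  2645 = 1*2005 + 640
  2005 = 3*640 + 85
  640 = 7*85 + 45
  85 = 1*45 + 40
  45 = 1*40 + 5
  40 = 8*5
so gcd(2645, 2005) = 5.
5 divides -110, so solutions exist.
Back-substitute for Bézout coefficients:
  5 = 45 - 1*40
  ... = 2645*(47) + 2005*(-62)
Scale by -110/5 = -22: (m₀, n₀) = (-1034, 1364).
General solution: m = -1034 + 401t, n = 1364 - 529t for integer t.
m ≥ 0: smallest is -1034 mod 401 = 169 (at t = 3), with n = -223.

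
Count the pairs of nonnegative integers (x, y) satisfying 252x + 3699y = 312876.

3

gcd(3699, 252):
  3699 = 14×252 + 171
  252 = 1×171 + 81
  171 = 2×81 + 9
  81 = 9×9
so gcd(3699, 252) = 9.
Back-substitute for Bézout coefficients:
  9 = 171 - 2×81
  ... = 252×(-44) + 3699×(3)
Scale by 34764: one solution is (-1529616, 104292). Reduce x mod 411: (126, 76).
General: x = 126 + 411t, y = 76 - 28t.
x ≥ 0 ⇒ t ≥ 0; y ≥ 0 ⇒ t ≤ 2. So t ∈ [0, 2]: 3 solutions.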